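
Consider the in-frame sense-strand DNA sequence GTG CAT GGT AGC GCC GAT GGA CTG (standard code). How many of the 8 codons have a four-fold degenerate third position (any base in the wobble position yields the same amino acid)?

Codon 1 GTG (Val): third position 4-fold.
Codon 2 CAT (His): third position 2-fold.
Codon 3 GGT (Gly): third position 4-fold.
Codon 4 AGC (Ser): third position 2-fold.
Codon 5 GCC (Ala): third position 4-fold.
Codon 6 GAT (Asp): third position 2-fold.
Codon 7 GGA (Gly): third position 4-fold.
Codon 8 CTG (Leu): third position 4-fold.
Four-fold degenerate third positions: 5.

5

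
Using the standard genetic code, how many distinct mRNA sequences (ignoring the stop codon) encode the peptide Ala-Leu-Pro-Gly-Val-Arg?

Ala: 4 codons.
Leu: 6 codons.
Pro: 4 codons.
Gly: 4 codons.
Val: 4 codons.
Arg: 6 codons.
4 × 6 × 4 × 4 × 4 × 6 = 9216.

9216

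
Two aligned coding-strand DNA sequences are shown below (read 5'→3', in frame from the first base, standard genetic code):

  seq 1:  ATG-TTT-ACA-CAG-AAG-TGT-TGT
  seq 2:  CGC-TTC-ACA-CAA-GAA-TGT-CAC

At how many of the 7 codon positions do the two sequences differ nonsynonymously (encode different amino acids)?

Codon 1: ATG Met / CGC Arg — nonsynonymous.
Codon 2: TTT Phe / TTC Phe — synonymous.
Codon 3: ACA Thr / ACA Thr — identical.
Codon 4: CAG Gln / CAA Gln — synonymous.
Codon 5: AAG Lys / GAA Glu — nonsynonymous.
Codon 6: TGT Cys / TGT Cys — identical.
Codon 7: TGT Cys / CAC His — nonsynonymous.
Nonsynonymous differences: 3.

3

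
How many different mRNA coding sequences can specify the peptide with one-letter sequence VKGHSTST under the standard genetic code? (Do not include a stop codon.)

Val: 4 codons.
Lys: 2 codons.
Gly: 4 codons.
His: 2 codons.
Ser: 6 codons.
Thr: 4 codons.
Ser: 6 codons.
Thr: 4 codons.
4 × 2 × 4 × 2 × 6 × 4 × 6 × 4 = 36864.

36864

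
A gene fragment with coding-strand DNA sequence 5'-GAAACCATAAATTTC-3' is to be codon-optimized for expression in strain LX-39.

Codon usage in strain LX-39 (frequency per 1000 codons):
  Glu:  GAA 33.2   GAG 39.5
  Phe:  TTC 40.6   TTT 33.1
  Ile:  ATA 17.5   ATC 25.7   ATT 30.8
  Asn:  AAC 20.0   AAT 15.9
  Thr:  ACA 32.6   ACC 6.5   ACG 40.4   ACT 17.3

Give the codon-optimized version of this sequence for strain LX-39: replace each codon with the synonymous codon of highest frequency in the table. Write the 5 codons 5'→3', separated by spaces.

GAG ACG ATT AAC TTC

Codon 1 (Glu): best is GAG at 39.5.
Codon 2 (Thr): best is ACG at 40.4.
Codon 3 (Ile): best is ATT at 30.8.
Codon 4 (Asn): best is AAC at 20.0.
Codon 5 (Phe): best is TTC at 40.6.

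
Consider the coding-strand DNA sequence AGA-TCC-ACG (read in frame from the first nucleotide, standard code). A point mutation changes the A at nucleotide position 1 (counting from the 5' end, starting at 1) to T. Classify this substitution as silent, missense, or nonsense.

nonsense

Position 1 falls in codon 1: AGA → Arg.
After the substitution the codon is TGA → Stop.
The new codon is a stop codon, so this is a nonsense mutation.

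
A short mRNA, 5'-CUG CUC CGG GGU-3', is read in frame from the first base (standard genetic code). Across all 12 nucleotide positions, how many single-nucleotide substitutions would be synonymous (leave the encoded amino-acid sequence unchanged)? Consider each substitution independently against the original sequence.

Codon 1 (CUG, Leu): 4 synonymous substitutions.
Codon 2 (CUC, Leu): 3 synonymous substitutions.
Codon 3 (CGG, Arg): 4 synonymous substitutions.
Codon 4 (GGU, Gly): 3 synonymous substitutions.
Total: 4 + 3 + 4 + 3 = 14.

14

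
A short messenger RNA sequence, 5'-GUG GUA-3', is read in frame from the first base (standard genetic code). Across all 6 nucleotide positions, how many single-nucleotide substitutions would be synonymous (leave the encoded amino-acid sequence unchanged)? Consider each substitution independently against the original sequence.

Codon 1 (GUG, Val): 3 synonymous substitutions.
Codon 2 (GUA, Val): 3 synonymous substitutions.
Total: 3 + 3 = 6.

6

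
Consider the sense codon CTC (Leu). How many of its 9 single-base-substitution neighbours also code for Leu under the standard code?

3

Position 1: none → 0 synonymous.
Position 2: none → 0 synonymous.
Position 3: CTT, CTA, CTG → 3 synonymous.
Total: 0 + 0 + 3 = 3.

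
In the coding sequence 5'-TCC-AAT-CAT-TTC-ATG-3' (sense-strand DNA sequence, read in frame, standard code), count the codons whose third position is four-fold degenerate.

Codon 1 TCC (Ser): third position 4-fold.
Codon 2 AAT (Asn): third position 2-fold.
Codon 3 CAT (His): third position 2-fold.
Codon 4 TTC (Phe): third position 2-fold.
Codon 5 ATG (Met): third position 1-fold.
Four-fold degenerate third positions: 1.

1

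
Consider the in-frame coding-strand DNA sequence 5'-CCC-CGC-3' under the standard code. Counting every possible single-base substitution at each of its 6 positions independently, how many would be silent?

6

Codon 1 (CCC, Pro): 3 synonymous substitutions.
Codon 2 (CGC, Arg): 3 synonymous substitutions.
Total: 3 + 3 = 6.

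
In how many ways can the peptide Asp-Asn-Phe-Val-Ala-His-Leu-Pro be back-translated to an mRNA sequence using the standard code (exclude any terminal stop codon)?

6144

Asp: 2 codons.
Asn: 2 codons.
Phe: 2 codons.
Val: 4 codons.
Ala: 4 codons.
His: 2 codons.
Leu: 6 codons.
Pro: 4 codons.
2 × 2 × 2 × 4 × 4 × 2 × 6 × 4 = 6144.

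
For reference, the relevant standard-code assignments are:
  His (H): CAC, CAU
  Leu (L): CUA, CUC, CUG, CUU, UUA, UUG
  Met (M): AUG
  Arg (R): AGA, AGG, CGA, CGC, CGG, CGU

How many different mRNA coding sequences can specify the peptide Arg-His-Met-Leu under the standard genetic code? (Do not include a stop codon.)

Arg: 6 codons.
His: 2 codons.
Met: 1 codon.
Leu: 6 codons.
6 × 2 × 1 × 6 = 72.

72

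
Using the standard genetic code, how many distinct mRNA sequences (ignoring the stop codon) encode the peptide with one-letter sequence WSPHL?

288

Trp: 1 codon.
Ser: 6 codons.
Pro: 4 codons.
His: 2 codons.
Leu: 6 codons.
1 × 6 × 4 × 2 × 6 = 288.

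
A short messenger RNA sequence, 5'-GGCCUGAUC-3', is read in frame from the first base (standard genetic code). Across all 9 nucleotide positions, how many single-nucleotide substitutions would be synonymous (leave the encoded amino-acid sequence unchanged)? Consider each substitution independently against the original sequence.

9

Codon 1 (GGC, Gly): 3 synonymous substitutions.
Codon 2 (CUG, Leu): 4 synonymous substitutions.
Codon 3 (AUC, Ile): 2 synonymous substitutions.
Total: 3 + 4 + 2 = 9.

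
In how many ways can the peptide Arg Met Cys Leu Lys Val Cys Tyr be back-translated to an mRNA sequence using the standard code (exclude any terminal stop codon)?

Arg: 6 codons.
Met: 1 codon.
Cys: 2 codons.
Leu: 6 codons.
Lys: 2 codons.
Val: 4 codons.
Cys: 2 codons.
Tyr: 2 codons.
6 × 1 × 2 × 6 × 2 × 4 × 2 × 2 = 2304.

2304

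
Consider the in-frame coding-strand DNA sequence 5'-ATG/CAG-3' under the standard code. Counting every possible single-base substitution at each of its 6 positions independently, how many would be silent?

Codon 1 (ATG, Met): 0 synonymous substitutions.
Codon 2 (CAG, Gln): 1 synonymous substitution.
Total: 0 + 1 = 1.

1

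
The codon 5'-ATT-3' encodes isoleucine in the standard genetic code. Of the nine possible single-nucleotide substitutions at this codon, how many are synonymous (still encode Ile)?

2

Position 1: none → 0 synonymous.
Position 2: none → 0 synonymous.
Position 3: ATC, ATA → 2 synonymous.
Total: 0 + 0 + 2 = 2.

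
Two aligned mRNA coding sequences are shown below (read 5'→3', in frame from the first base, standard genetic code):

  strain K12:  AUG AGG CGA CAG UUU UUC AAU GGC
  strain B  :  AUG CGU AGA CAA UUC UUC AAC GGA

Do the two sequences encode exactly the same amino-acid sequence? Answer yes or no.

Codon 1: AUG Met / AUG Met — identical.
Codon 2: AGG Arg / CGU Arg — synonymous.
Codon 3: CGA Arg / AGA Arg — synonymous.
Codon 4: CAG Gln / CAA Gln — synonymous.
Codon 5: UUU Phe / UUC Phe — synonymous.
Codon 6: UUC Phe / UUC Phe — identical.
Codon 7: AAU Asn / AAC Asn — synonymous.
Codon 8: GGC Gly / GGA Gly — synonymous.
Nonsynonymous differences: 0 → same protein.

yes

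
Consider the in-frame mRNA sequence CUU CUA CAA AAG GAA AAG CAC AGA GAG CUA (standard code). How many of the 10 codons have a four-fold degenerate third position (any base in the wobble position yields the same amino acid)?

Codon 1 CUU (Leu): third position 4-fold.
Codon 2 CUA (Leu): third position 4-fold.
Codon 3 CAA (Gln): third position 2-fold.
Codon 4 AAG (Lys): third position 2-fold.
Codon 5 GAA (Glu): third position 2-fold.
Codon 6 AAG (Lys): third position 2-fold.
Codon 7 CAC (His): third position 2-fold.
Codon 8 AGA (Arg): third position 2-fold.
Codon 9 GAG (Glu): third position 2-fold.
Codon 10 CUA (Leu): third position 4-fold.
Four-fold degenerate third positions: 3.

3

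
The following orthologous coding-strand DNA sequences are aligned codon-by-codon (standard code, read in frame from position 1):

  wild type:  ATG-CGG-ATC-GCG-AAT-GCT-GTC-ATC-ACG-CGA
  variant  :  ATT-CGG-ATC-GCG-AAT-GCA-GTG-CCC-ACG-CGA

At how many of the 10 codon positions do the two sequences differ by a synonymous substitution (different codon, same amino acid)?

Codon 1: ATG Met / ATT Ile — nonsynonymous.
Codon 2: CGG Arg / CGG Arg — identical.
Codon 3: ATC Ile / ATC Ile — identical.
Codon 4: GCG Ala / GCG Ala — identical.
Codon 5: AAT Asn / AAT Asn — identical.
Codon 6: GCT Ala / GCA Ala — synonymous.
Codon 7: GTC Val / GTG Val — synonymous.
Codon 8: ATC Ile / CCC Pro — nonsynonymous.
Codon 9: ACG Thr / ACG Thr — identical.
Codon 10: CGA Arg / CGA Arg — identical.
Synonymous differences: 2.

2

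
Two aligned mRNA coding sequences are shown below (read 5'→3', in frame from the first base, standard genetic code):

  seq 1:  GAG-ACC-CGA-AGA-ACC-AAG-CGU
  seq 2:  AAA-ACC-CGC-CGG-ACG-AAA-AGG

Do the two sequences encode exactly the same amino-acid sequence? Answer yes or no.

Codon 1: GAG Glu / AAA Lys — nonsynonymous.
Codon 2: ACC Thr / ACC Thr — identical.
Codon 3: CGA Arg / CGC Arg — synonymous.
Codon 4: AGA Arg / CGG Arg — synonymous.
Codon 5: ACC Thr / ACG Thr — synonymous.
Codon 6: AAG Lys / AAA Lys — synonymous.
Codon 7: CGU Arg / AGG Arg — synonymous.
Nonsynonymous differences: 1 → different protein.

no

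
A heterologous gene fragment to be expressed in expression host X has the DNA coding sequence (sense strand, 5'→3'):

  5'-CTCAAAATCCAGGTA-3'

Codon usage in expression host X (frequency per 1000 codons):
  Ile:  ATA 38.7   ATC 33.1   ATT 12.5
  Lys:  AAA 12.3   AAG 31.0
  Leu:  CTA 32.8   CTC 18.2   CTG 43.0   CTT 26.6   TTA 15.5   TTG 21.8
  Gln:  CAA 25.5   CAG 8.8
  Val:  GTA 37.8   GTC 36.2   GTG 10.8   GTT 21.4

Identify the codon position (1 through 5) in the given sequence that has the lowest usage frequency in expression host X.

4

Codon 1 CTC (Leu): 18.2 per 1000.
Codon 2 AAA (Lys): 12.3 per 1000.
Codon 3 ATC (Ile): 33.1 per 1000.
Codon 4 CAG (Gln): 8.8 per 1000.
Codon 5 GTA (Val): 37.8 per 1000.
Lowest frequency is 8.8 at codon 4.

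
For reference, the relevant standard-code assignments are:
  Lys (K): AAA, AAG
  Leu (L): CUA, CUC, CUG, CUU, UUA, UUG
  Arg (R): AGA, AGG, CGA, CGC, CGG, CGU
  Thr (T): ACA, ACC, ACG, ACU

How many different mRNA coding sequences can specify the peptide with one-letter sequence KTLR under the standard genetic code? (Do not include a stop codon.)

288

Lys: 2 codons.
Thr: 4 codons.
Leu: 6 codons.
Arg: 6 codons.
2 × 4 × 6 × 6 = 288.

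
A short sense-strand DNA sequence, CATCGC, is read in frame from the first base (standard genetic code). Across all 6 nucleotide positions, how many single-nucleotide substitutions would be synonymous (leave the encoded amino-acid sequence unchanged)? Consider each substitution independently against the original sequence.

Codon 1 (CAT, His): 1 synonymous substitution.
Codon 2 (CGC, Arg): 3 synonymous substitutions.
Total: 1 + 3 = 4.

4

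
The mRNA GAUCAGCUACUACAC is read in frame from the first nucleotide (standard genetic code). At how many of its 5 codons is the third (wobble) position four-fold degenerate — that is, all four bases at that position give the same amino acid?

Codon 1 GAU (Asp): third position 2-fold.
Codon 2 CAG (Gln): third position 2-fold.
Codon 3 CUA (Leu): third position 4-fold.
Codon 4 CUA (Leu): third position 4-fold.
Codon 5 CAC (His): third position 2-fold.
Four-fold degenerate third positions: 2.

2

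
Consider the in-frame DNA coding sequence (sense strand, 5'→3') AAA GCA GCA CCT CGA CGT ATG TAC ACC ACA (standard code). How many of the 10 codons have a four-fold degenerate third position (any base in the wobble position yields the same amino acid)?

7

Codon 1 AAA (Lys): third position 2-fold.
Codon 2 GCA (Ala): third position 4-fold.
Codon 3 GCA (Ala): third position 4-fold.
Codon 4 CCT (Pro): third position 4-fold.
Codon 5 CGA (Arg): third position 4-fold.
Codon 6 CGT (Arg): third position 4-fold.
Codon 7 ATG (Met): third position 1-fold.
Codon 8 TAC (Tyr): third position 2-fold.
Codon 9 ACC (Thr): third position 4-fold.
Codon 10 ACA (Thr): third position 4-fold.
Four-fold degenerate third positions: 7.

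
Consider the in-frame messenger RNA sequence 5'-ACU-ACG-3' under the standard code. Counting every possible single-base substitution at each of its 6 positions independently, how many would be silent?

6

Codon 1 (ACU, Thr): 3 synonymous substitutions.
Codon 2 (ACG, Thr): 3 synonymous substitutions.
Total: 3 + 3 = 6.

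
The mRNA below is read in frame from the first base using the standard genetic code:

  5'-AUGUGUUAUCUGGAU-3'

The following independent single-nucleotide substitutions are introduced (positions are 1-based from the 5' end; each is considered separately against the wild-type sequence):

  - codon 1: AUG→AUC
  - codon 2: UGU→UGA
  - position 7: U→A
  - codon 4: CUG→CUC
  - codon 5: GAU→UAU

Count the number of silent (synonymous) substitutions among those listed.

Codon 1: AUG (Met) → AUC (Ile) — missense.
Codon 2: UGU (Cys) → UGA (Stop) — nonsense.
Codon 3: UAU (Tyr) → AAU (Asn) — missense.
Codon 4: CUG (Leu) → CUC (Leu) — synonymous.
Codon 5: GAU (Asp) → UAU (Tyr) — missense.
Synonymous: 1 of 5.

1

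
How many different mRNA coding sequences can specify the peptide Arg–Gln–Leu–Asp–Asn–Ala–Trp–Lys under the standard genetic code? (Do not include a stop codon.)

Arg: 6 codons.
Gln: 2 codons.
Leu: 6 codons.
Asp: 2 codons.
Asn: 2 codons.
Ala: 4 codons.
Trp: 1 codon.
Lys: 2 codons.
6 × 2 × 6 × 2 × 2 × 4 × 1 × 2 = 2304.

2304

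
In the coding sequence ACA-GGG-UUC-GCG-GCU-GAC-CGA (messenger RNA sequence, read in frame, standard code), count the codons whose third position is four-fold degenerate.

5

Codon 1 ACA (Thr): third position 4-fold.
Codon 2 GGG (Gly): third position 4-fold.
Codon 3 UUC (Phe): third position 2-fold.
Codon 4 GCG (Ala): third position 4-fold.
Codon 5 GCU (Ala): third position 4-fold.
Codon 6 GAC (Asp): third position 2-fold.
Codon 7 CGA (Arg): third position 4-fold.
Four-fold degenerate third positions: 5.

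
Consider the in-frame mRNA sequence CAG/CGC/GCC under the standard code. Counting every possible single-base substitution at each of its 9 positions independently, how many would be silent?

Codon 1 (CAG, Gln): 1 synonymous substitution.
Codon 2 (CGC, Arg): 3 synonymous substitutions.
Codon 3 (GCC, Ala): 3 synonymous substitutions.
Total: 1 + 3 + 3 = 7.

7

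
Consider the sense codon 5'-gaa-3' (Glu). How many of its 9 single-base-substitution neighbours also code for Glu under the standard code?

1

Position 1: none → 0 synonymous.
Position 2: none → 0 synonymous.
Position 3: GAG → 1 synonymous.
Total: 0 + 0 + 1 = 1.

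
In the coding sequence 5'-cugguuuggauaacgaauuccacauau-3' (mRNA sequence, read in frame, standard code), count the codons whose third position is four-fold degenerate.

5

Codon 1 CUG (Leu): third position 4-fold.
Codon 2 GUU (Val): third position 4-fold.
Codon 3 UGG (Trp): third position 1-fold.
Codon 4 AUA (Ile): third position 3-fold.
Codon 5 ACG (Thr): third position 4-fold.
Codon 6 AAU (Asn): third position 2-fold.
Codon 7 UCC (Ser): third position 4-fold.
Codon 8 ACA (Thr): third position 4-fold.
Codon 9 UAU (Tyr): third position 2-fold.
Four-fold degenerate third positions: 5.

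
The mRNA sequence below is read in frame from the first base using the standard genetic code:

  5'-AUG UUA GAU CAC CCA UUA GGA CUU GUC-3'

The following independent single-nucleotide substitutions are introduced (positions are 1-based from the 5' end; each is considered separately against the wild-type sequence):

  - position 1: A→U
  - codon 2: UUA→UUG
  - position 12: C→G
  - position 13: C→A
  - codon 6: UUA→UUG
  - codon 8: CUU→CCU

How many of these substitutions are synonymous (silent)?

2

Codon 1: AUG (Met) → UUG (Leu) — missense.
Codon 2: UUA (Leu) → UUG (Leu) — synonymous.
Codon 4: CAC (His) → CAG (Gln) — missense.
Codon 5: CCA (Pro) → ACA (Thr) — missense.
Codon 6: UUA (Leu) → UUG (Leu) — synonymous.
Codon 8: CUU (Leu) → CCU (Pro) — missense.
Synonymous: 2 of 6.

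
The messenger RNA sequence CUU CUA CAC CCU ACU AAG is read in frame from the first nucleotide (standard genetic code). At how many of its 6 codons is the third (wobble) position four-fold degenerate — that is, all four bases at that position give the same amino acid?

Codon 1 CUU (Leu): third position 4-fold.
Codon 2 CUA (Leu): third position 4-fold.
Codon 3 CAC (His): third position 2-fold.
Codon 4 CCU (Pro): third position 4-fold.
Codon 5 ACU (Thr): third position 4-fold.
Codon 6 AAG (Lys): third position 2-fold.
Four-fold degenerate third positions: 4.

4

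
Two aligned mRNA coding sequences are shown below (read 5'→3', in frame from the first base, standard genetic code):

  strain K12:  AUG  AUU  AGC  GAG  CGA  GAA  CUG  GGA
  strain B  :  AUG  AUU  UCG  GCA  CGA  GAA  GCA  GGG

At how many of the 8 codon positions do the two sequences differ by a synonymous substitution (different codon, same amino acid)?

2

Codon 1: AUG Met / AUG Met — identical.
Codon 2: AUU Ile / AUU Ile — identical.
Codon 3: AGC Ser / UCG Ser — synonymous.
Codon 4: GAG Glu / GCA Ala — nonsynonymous.
Codon 5: CGA Arg / CGA Arg — identical.
Codon 6: GAA Glu / GAA Glu — identical.
Codon 7: CUG Leu / GCA Ala — nonsynonymous.
Codon 8: GGA Gly / GGG Gly — synonymous.
Synonymous differences: 2.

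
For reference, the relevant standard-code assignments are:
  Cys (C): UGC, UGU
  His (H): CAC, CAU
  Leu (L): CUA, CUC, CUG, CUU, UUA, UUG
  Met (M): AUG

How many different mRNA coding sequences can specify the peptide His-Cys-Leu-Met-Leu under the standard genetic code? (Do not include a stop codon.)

144

His: 2 codons.
Cys: 2 codons.
Leu: 6 codons.
Met: 1 codon.
Leu: 6 codons.
2 × 2 × 6 × 1 × 6 = 144.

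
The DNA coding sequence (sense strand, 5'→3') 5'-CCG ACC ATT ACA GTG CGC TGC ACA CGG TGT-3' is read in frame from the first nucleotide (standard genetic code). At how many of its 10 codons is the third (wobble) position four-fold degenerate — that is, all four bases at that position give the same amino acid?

Codon 1 CCG (Pro): third position 4-fold.
Codon 2 ACC (Thr): third position 4-fold.
Codon 3 ATT (Ile): third position 3-fold.
Codon 4 ACA (Thr): third position 4-fold.
Codon 5 GTG (Val): third position 4-fold.
Codon 6 CGC (Arg): third position 4-fold.
Codon 7 TGC (Cys): third position 2-fold.
Codon 8 ACA (Thr): third position 4-fold.
Codon 9 CGG (Arg): third position 4-fold.
Codon 10 TGT (Cys): third position 2-fold.
Four-fold degenerate third positions: 7.

7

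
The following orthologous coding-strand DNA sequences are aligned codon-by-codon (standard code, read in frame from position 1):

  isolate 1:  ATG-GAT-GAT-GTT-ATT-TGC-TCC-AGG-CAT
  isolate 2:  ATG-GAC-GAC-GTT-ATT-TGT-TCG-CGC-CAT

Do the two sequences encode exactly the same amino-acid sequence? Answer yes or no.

Codon 1: ATG Met / ATG Met — identical.
Codon 2: GAT Asp / GAC Asp — synonymous.
Codon 3: GAT Asp / GAC Asp — synonymous.
Codon 4: GTT Val / GTT Val — identical.
Codon 5: ATT Ile / ATT Ile — identical.
Codon 6: TGC Cys / TGT Cys — synonymous.
Codon 7: TCC Ser / TCG Ser — synonymous.
Codon 8: AGG Arg / CGC Arg — synonymous.
Codon 9: CAT His / CAT His — identical.
Nonsynonymous differences: 0 → same protein.

yes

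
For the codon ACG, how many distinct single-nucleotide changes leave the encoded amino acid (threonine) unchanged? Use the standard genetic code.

Position 1: none → 0 synonymous.
Position 2: none → 0 synonymous.
Position 3: ACT, ACC, ACA → 3 synonymous.
Total: 0 + 0 + 3 = 3.

3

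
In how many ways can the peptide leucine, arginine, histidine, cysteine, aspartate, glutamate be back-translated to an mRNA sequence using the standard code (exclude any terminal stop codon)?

576

Leu: 6 codons.
Arg: 6 codons.
His: 2 codons.
Cys: 2 codons.
Asp: 2 codons.
Glu: 2 codons.
6 × 6 × 2 × 2 × 2 × 2 = 576.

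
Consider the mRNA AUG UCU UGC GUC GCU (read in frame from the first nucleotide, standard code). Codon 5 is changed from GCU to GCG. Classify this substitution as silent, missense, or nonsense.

silent

Position 15 falls in codon 5: GCU → Ala.
After the substitution the codon is GCG → Ala.
Both encode Ala, so the change is synonymous.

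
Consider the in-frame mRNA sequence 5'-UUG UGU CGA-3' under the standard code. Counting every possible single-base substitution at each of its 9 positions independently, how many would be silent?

Codon 1 (UUG, Leu): 2 synonymous substitutions.
Codon 2 (UGU, Cys): 1 synonymous substitution.
Codon 3 (CGA, Arg): 4 synonymous substitutions.
Total: 2 + 1 + 4 = 7.

7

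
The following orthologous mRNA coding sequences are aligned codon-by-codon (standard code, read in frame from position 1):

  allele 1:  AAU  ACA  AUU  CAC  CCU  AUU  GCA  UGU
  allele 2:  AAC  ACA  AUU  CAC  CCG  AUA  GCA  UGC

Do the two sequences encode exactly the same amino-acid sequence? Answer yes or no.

yes

Codon 1: AAU Asn / AAC Asn — synonymous.
Codon 2: ACA Thr / ACA Thr — identical.
Codon 3: AUU Ile / AUU Ile — identical.
Codon 4: CAC His / CAC His — identical.
Codon 5: CCU Pro / CCG Pro — synonymous.
Codon 6: AUU Ile / AUA Ile — synonymous.
Codon 7: GCA Ala / GCA Ala — identical.
Codon 8: UGU Cys / UGC Cys — synonymous.
Nonsynonymous differences: 0 → same protein.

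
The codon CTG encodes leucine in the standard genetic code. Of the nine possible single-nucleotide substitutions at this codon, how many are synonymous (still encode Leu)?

4

Position 1: TTG → 1 synonymous.
Position 2: none → 0 synonymous.
Position 3: CTT, CTC, CTA → 3 synonymous.
Total: 1 + 0 + 3 = 4.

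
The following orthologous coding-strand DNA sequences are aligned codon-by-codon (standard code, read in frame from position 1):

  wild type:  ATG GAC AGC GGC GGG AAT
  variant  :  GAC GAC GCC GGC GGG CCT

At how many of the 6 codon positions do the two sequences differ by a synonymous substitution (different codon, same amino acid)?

0

Codon 1: ATG Met / GAC Asp — nonsynonymous.
Codon 2: GAC Asp / GAC Asp — identical.
Codon 3: AGC Ser / GCC Ala — nonsynonymous.
Codon 4: GGC Gly / GGC Gly — identical.
Codon 5: GGG Gly / GGG Gly — identical.
Codon 6: AAT Asn / CCT Pro — nonsynonymous.
Synonymous differences: 0.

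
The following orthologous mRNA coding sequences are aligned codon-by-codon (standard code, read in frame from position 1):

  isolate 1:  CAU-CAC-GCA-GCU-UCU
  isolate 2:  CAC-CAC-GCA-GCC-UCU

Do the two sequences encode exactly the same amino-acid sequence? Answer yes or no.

Codon 1: CAU His / CAC His — synonymous.
Codon 2: CAC His / CAC His — identical.
Codon 3: GCA Ala / GCA Ala — identical.
Codon 4: GCU Ala / GCC Ala — synonymous.
Codon 5: UCU Ser / UCU Ser — identical.
Nonsynonymous differences: 0 → same protein.

yes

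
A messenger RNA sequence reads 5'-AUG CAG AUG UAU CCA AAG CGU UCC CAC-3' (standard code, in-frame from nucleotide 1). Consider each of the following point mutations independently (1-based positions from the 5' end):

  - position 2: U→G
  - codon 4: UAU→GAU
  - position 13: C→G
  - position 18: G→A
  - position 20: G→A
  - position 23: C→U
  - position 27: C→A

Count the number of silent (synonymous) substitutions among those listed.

Codon 1: AUG (Met) → AGG (Arg) — missense.
Codon 4: UAU (Tyr) → GAU (Asp) — missense.
Codon 5: CCA (Pro) → GCA (Ala) — missense.
Codon 6: AAG (Lys) → AAA (Lys) — synonymous.
Codon 7: CGU (Arg) → CAU (His) — missense.
Codon 8: UCC (Ser) → UUC (Phe) — missense.
Codon 9: CAC (His) → CAA (Gln) — missense.
Synonymous: 1 of 7.

1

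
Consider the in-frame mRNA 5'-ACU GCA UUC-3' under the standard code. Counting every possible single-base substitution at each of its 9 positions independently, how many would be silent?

7

Codon 1 (ACU, Thr): 3 synonymous substitutions.
Codon 2 (GCA, Ala): 3 synonymous substitutions.
Codon 3 (UUC, Phe): 1 synonymous substitution.
Total: 3 + 3 + 1 = 7.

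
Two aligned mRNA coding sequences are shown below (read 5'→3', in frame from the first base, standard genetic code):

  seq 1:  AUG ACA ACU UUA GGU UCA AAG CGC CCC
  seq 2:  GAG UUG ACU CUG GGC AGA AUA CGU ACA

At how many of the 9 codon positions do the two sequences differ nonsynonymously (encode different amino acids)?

5

Codon 1: AUG Met / GAG Glu — nonsynonymous.
Codon 2: ACA Thr / UUG Leu — nonsynonymous.
Codon 3: ACU Thr / ACU Thr — identical.
Codon 4: UUA Leu / CUG Leu — synonymous.
Codon 5: GGU Gly / GGC Gly — synonymous.
Codon 6: UCA Ser / AGA Arg — nonsynonymous.
Codon 7: AAG Lys / AUA Ile — nonsynonymous.
Codon 8: CGC Arg / CGU Arg — synonymous.
Codon 9: CCC Pro / ACA Thr — nonsynonymous.
Nonsynonymous differences: 5.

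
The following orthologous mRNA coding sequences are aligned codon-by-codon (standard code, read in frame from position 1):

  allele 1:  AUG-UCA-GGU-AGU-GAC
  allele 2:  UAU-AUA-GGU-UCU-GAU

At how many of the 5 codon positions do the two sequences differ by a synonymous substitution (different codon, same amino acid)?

2

Codon 1: AUG Met / UAU Tyr — nonsynonymous.
Codon 2: UCA Ser / AUA Ile — nonsynonymous.
Codon 3: GGU Gly / GGU Gly — identical.
Codon 4: AGU Ser / UCU Ser — synonymous.
Codon 5: GAC Asp / GAU Asp — synonymous.
Synonymous differences: 2.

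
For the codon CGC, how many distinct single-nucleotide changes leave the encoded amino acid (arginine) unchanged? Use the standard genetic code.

3

Position 1: none → 0 synonymous.
Position 2: none → 0 synonymous.
Position 3: CGT, CGA, CGG → 3 synonymous.
Total: 0 + 0 + 3 = 3.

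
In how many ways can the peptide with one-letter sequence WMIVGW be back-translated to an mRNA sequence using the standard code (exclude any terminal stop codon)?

48

Trp: 1 codon.
Met: 1 codon.
Ile: 3 codons.
Val: 4 codons.
Gly: 4 codons.
Trp: 1 codon.
1 × 1 × 3 × 4 × 4 × 1 = 48.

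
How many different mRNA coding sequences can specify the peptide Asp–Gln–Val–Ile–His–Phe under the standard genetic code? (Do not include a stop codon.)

192

Asp: 2 codons.
Gln: 2 codons.
Val: 4 codons.
Ile: 3 codons.
His: 2 codons.
Phe: 2 codons.
2 × 2 × 4 × 3 × 2 × 2 = 192.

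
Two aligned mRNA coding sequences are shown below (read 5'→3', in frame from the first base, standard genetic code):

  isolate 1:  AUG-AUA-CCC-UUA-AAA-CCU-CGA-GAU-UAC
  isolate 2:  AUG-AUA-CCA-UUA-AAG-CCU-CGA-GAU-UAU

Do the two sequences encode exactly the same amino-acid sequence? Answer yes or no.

Codon 1: AUG Met / AUG Met — identical.
Codon 2: AUA Ile / AUA Ile — identical.
Codon 3: CCC Pro / CCA Pro — synonymous.
Codon 4: UUA Leu / UUA Leu — identical.
Codon 5: AAA Lys / AAG Lys — synonymous.
Codon 6: CCU Pro / CCU Pro — identical.
Codon 7: CGA Arg / CGA Arg — identical.
Codon 8: GAU Asp / GAU Asp — identical.
Codon 9: UAC Tyr / UAU Tyr — synonymous.
Nonsynonymous differences: 0 → same protein.

yes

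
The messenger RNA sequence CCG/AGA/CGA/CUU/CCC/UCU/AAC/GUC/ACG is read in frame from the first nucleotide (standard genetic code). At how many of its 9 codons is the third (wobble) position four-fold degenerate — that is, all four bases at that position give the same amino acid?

Codon 1 CCG (Pro): third position 4-fold.
Codon 2 AGA (Arg): third position 2-fold.
Codon 3 CGA (Arg): third position 4-fold.
Codon 4 CUU (Leu): third position 4-fold.
Codon 5 CCC (Pro): third position 4-fold.
Codon 6 UCU (Ser): third position 4-fold.
Codon 7 AAC (Asn): third position 2-fold.
Codon 8 GUC (Val): third position 4-fold.
Codon 9 ACG (Thr): third position 4-fold.
Four-fold degenerate third positions: 7.

7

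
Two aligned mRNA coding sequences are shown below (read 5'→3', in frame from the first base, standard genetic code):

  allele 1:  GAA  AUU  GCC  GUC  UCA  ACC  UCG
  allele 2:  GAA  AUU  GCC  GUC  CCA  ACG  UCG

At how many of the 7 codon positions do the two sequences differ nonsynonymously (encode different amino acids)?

Codon 1: GAA Glu / GAA Glu — identical.
Codon 2: AUU Ile / AUU Ile — identical.
Codon 3: GCC Ala / GCC Ala — identical.
Codon 4: GUC Val / GUC Val — identical.
Codon 5: UCA Ser / CCA Pro — nonsynonymous.
Codon 6: ACC Thr / ACG Thr — synonymous.
Codon 7: UCG Ser / UCG Ser — identical.
Nonsynonymous differences: 1.

1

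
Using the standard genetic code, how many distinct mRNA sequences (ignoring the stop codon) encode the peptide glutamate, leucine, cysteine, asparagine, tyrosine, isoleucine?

Glu: 2 codons.
Leu: 6 codons.
Cys: 2 codons.
Asn: 2 codons.
Tyr: 2 codons.
Ile: 3 codons.
2 × 6 × 2 × 2 × 2 × 3 = 288.

288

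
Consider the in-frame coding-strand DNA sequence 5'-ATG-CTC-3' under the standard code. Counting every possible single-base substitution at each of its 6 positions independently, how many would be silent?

3

Codon 1 (ATG, Met): 0 synonymous substitutions.
Codon 2 (CTC, Leu): 3 synonymous substitutions.
Total: 0 + 3 = 3.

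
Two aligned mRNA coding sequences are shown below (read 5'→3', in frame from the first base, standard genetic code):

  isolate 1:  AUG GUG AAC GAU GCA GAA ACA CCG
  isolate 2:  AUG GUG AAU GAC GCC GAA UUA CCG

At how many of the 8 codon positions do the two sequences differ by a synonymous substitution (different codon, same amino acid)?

Codon 1: AUG Met / AUG Met — identical.
Codon 2: GUG Val / GUG Val — identical.
Codon 3: AAC Asn / AAU Asn — synonymous.
Codon 4: GAU Asp / GAC Asp — synonymous.
Codon 5: GCA Ala / GCC Ala — synonymous.
Codon 6: GAA Glu / GAA Glu — identical.
Codon 7: ACA Thr / UUA Leu — nonsynonymous.
Codon 8: CCG Pro / CCG Pro — identical.
Synonymous differences: 3.

3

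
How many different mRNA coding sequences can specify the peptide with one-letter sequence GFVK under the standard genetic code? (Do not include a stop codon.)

64

Gly: 4 codons.
Phe: 2 codons.
Val: 4 codons.
Lys: 2 codons.
4 × 2 × 4 × 2 = 64.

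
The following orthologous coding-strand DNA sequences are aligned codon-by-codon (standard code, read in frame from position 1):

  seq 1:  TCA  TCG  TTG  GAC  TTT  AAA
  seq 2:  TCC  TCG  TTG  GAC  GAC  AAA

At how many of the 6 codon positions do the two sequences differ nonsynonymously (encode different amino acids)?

1

Codon 1: TCA Ser / TCC Ser — synonymous.
Codon 2: TCG Ser / TCG Ser — identical.
Codon 3: TTG Leu / TTG Leu — identical.
Codon 4: GAC Asp / GAC Asp — identical.
Codon 5: TTT Phe / GAC Asp — nonsynonymous.
Codon 6: AAA Lys / AAA Lys — identical.
Nonsynonymous differences: 1.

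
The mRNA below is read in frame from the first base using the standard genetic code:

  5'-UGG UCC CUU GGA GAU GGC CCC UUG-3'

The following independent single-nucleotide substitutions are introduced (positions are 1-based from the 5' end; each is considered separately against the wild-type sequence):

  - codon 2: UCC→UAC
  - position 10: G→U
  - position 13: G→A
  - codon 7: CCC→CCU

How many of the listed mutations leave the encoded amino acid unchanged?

1

Codon 2: UCC (Ser) → UAC (Tyr) — missense.
Codon 4: GGA (Gly) → UGA (Stop) — nonsense.
Codon 5: GAU (Asp) → AAU (Asn) — missense.
Codon 7: CCC (Pro) → CCU (Pro) — synonymous.
Synonymous: 1 of 4.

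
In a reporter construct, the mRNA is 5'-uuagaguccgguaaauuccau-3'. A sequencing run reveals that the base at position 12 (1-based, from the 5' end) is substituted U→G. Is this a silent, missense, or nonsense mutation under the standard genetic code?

silent

Position 12 falls in codon 4: GGU → Gly.
After the substitution the codon is GGG → Gly.
Both encode Gly, so the change is synonymous.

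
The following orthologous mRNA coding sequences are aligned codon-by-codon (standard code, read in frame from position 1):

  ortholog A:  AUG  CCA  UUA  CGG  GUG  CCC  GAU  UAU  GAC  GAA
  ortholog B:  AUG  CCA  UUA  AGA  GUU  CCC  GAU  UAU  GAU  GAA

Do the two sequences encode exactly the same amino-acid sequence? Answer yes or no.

yes

Codon 1: AUG Met / AUG Met — identical.
Codon 2: CCA Pro / CCA Pro — identical.
Codon 3: UUA Leu / UUA Leu — identical.
Codon 4: CGG Arg / AGA Arg — synonymous.
Codon 5: GUG Val / GUU Val — synonymous.
Codon 6: CCC Pro / CCC Pro — identical.
Codon 7: GAU Asp / GAU Asp — identical.
Codon 8: UAU Tyr / UAU Tyr — identical.
Codon 9: GAC Asp / GAU Asp — synonymous.
Codon 10: GAA Glu / GAA Glu — identical.
Nonsynonymous differences: 0 → same protein.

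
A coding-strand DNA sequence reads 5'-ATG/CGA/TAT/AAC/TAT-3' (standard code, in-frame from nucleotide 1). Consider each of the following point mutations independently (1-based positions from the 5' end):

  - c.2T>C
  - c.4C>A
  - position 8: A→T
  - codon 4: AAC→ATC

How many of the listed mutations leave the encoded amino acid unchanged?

1

Codon 1: ATG (Met) → ACG (Thr) — missense.
Codon 2: CGA (Arg) → AGA (Arg) — synonymous.
Codon 3: TAT (Tyr) → TTT (Phe) — missense.
Codon 4: AAC (Asn) → ATC (Ile) — missense.
Synonymous: 1 of 4.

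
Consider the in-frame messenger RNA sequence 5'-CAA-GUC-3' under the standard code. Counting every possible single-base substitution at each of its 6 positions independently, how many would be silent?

Codon 1 (CAA, Gln): 1 synonymous substitution.
Codon 2 (GUC, Val): 3 synonymous substitutions.
Total: 1 + 3 = 4.

4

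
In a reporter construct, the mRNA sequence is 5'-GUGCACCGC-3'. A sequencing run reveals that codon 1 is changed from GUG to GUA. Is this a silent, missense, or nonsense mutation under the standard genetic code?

silent

Position 3 falls in codon 1: GUG → Val.
After the substitution the codon is GUA → Val.
Both encode Val, so the change is synonymous.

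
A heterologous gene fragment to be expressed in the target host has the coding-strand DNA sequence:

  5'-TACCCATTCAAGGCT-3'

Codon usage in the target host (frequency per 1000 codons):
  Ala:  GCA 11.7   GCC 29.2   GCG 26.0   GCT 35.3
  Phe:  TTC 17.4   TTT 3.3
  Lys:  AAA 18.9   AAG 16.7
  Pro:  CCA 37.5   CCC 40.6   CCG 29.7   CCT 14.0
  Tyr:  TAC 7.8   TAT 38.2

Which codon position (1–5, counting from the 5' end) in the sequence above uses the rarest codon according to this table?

1

Codon 1 TAC (Tyr): 7.8 per 1000.
Codon 2 CCA (Pro): 37.5 per 1000.
Codon 3 TTC (Phe): 17.4 per 1000.
Codon 4 AAG (Lys): 16.7 per 1000.
Codon 5 GCT (Ala): 35.3 per 1000.
Lowest frequency is 7.8 at codon 1.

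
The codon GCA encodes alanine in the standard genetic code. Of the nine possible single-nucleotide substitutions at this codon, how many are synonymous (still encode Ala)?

3

Position 1: none → 0 synonymous.
Position 2: none → 0 synonymous.
Position 3: GCU, GCC, GCG → 3 synonymous.
Total: 0 + 0 + 3 = 3.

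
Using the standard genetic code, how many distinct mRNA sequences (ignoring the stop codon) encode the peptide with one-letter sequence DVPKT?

Asp: 2 codons.
Val: 4 codons.
Pro: 4 codons.
Lys: 2 codons.
Thr: 4 codons.
2 × 4 × 4 × 2 × 4 = 256.

256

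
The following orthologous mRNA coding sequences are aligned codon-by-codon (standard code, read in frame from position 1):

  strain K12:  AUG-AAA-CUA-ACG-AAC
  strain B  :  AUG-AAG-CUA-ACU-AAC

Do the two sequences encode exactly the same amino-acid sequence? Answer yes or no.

yes

Codon 1: AUG Met / AUG Met — identical.
Codon 2: AAA Lys / AAG Lys — synonymous.
Codon 3: CUA Leu / CUA Leu — identical.
Codon 4: ACG Thr / ACU Thr — synonymous.
Codon 5: AAC Asn / AAC Asn — identical.
Nonsynonymous differences: 0 → same protein.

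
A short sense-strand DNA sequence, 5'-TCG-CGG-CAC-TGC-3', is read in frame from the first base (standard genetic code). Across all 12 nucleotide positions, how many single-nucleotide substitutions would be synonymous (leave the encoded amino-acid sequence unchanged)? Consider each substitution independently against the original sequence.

9

Codon 1 (TCG, Ser): 3 synonymous substitutions.
Codon 2 (CGG, Arg): 4 synonymous substitutions.
Codon 3 (CAC, His): 1 synonymous substitution.
Codon 4 (TGC, Cys): 1 synonymous substitution.
Total: 3 + 4 + 1 + 1 = 9.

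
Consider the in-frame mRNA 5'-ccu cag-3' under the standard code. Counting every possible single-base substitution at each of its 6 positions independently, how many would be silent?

Codon 1 (CCU, Pro): 3 synonymous substitutions.
Codon 2 (CAG, Gln): 1 synonymous substitution.
Total: 3 + 1 = 4.

4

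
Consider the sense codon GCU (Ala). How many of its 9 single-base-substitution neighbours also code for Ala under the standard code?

3

Position 1: none → 0 synonymous.
Position 2: none → 0 synonymous.
Position 3: GCC, GCA, GCG → 3 synonymous.
Total: 0 + 0 + 3 = 3.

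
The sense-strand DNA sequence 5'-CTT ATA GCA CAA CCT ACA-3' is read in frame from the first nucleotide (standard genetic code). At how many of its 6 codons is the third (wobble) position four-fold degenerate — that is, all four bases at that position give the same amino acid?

Codon 1 CTT (Leu): third position 4-fold.
Codon 2 ATA (Ile): third position 3-fold.
Codon 3 GCA (Ala): third position 4-fold.
Codon 4 CAA (Gln): third position 2-fold.
Codon 5 CCT (Pro): third position 4-fold.
Codon 6 ACA (Thr): third position 4-fold.
Four-fold degenerate third positions: 4.

4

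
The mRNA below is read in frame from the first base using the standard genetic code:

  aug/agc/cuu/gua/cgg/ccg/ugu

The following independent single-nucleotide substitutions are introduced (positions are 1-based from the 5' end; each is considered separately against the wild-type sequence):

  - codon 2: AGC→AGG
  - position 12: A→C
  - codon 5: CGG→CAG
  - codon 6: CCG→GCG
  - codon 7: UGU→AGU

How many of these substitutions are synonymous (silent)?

1

Codon 2: AGC (Ser) → AGG (Arg) — missense.
Codon 4: GUA (Val) → GUC (Val) — synonymous.
Codon 5: CGG (Arg) → CAG (Gln) — missense.
Codon 6: CCG (Pro) → GCG (Ala) — missense.
Codon 7: UGU (Cys) → AGU (Ser) — missense.
Synonymous: 1 of 5.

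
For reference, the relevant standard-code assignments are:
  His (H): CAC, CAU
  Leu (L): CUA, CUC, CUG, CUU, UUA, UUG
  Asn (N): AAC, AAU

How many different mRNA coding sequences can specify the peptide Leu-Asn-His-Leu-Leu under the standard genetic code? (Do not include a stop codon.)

864

Leu: 6 codons.
Asn: 2 codons.
His: 2 codons.
Leu: 6 codons.
Leu: 6 codons.
6 × 2 × 2 × 6 × 6 = 864.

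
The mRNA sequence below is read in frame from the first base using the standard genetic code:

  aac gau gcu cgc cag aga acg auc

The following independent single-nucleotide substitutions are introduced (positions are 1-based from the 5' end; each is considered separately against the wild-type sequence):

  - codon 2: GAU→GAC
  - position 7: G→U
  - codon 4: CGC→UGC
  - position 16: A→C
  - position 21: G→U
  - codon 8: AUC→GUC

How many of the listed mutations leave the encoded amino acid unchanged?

Codon 2: GAU (Asp) → GAC (Asp) — synonymous.
Codon 3: GCU (Ala) → UCU (Ser) — missense.
Codon 4: CGC (Arg) → UGC (Cys) — missense.
Codon 6: AGA (Arg) → CGA (Arg) — synonymous.
Codon 7: ACG (Thr) → ACU (Thr) — synonymous.
Codon 8: AUC (Ile) → GUC (Val) — missense.
Synonymous: 3 of 6.

3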